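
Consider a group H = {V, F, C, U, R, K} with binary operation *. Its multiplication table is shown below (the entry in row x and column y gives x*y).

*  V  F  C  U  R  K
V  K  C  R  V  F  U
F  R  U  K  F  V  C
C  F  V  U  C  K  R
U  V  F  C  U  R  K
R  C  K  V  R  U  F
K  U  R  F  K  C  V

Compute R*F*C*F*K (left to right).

K

R*F = K
K*C = F
F*F = U
U*K = K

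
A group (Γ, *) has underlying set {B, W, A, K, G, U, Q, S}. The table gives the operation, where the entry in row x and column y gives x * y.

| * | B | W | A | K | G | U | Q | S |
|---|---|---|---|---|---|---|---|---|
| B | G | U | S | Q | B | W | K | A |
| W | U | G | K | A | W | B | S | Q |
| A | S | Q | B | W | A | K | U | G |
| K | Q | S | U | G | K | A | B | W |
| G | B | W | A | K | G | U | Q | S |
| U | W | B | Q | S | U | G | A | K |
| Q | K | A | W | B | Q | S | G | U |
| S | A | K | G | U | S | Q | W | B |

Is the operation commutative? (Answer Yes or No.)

No

A * Q = U but Q * A = W.
Since A and Q do not commute, Γ is not abelian.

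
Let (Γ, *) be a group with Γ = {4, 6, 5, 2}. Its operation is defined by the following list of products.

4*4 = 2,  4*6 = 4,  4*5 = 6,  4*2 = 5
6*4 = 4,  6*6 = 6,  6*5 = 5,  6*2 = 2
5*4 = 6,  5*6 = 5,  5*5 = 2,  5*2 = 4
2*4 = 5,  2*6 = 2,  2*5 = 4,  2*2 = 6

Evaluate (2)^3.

2^1 = 2
2^2 = 2 * 2 = 6
2^3 = 6 * 2 = 2

2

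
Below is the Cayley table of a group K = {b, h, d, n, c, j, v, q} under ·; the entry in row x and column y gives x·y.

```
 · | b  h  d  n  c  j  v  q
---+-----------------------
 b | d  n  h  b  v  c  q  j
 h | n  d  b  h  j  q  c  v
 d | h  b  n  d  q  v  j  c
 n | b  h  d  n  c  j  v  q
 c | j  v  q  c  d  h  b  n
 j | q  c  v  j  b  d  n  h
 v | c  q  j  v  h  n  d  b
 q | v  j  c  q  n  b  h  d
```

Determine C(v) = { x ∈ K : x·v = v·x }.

Compare row v with column v entry by entry.
d·v = j = v·d, so d commutes with v.
c·v = b but v·c = h, so c does not.
Collecting the elements that commute with v: C(v) = {d, j, n, v}.

{d, j, n, v}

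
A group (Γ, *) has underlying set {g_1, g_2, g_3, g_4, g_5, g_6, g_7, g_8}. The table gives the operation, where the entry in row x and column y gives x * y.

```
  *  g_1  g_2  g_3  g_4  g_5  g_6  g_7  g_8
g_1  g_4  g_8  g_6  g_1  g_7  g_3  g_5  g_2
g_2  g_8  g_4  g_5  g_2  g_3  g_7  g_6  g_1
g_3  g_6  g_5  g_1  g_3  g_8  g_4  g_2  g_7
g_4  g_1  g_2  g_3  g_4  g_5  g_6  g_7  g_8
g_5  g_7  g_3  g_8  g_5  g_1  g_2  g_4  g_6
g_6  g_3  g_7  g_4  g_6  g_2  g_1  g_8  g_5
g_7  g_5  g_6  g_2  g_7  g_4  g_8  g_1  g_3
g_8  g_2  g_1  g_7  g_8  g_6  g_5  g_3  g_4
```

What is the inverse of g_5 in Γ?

g_7

First locate the identity: row g_4 matches the header, so g_4 is the identity.
Scan row g_5 for g_4: g_5 * g_7 = g_4. Hence g_5^(-1) = g_7.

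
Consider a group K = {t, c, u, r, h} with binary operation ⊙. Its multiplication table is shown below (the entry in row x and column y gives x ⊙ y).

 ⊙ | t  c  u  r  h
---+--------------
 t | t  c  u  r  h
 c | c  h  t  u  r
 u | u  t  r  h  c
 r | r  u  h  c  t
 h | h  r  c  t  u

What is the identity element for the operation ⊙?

The identity e satisfies e ⊙ x = x for all x, so its row in the table reproduces the column headers.
Row t reads: t, c, u, r, h — exactly the header order. So t is the identity.

t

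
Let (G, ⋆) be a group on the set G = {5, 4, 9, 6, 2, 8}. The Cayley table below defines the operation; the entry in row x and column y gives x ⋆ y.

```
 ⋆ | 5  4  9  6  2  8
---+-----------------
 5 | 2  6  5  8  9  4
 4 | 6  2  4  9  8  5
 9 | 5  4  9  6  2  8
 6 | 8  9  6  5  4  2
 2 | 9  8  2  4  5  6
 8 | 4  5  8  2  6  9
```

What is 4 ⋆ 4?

2

Read row 4, column 4: 4 ⋆ 4 = 2.
(Structurally, G here is isomorphic to the cyclic group Z_6.)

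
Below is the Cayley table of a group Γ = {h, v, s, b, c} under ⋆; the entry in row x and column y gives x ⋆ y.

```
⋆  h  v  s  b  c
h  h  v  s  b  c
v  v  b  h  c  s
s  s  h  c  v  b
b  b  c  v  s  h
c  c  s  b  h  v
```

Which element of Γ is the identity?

h

The identity e satisfies e ⋆ x = x for all x, so its row in the table reproduces the column headers.
Row h reads: h, v, s, b, c — exactly the header order. So h is the identity.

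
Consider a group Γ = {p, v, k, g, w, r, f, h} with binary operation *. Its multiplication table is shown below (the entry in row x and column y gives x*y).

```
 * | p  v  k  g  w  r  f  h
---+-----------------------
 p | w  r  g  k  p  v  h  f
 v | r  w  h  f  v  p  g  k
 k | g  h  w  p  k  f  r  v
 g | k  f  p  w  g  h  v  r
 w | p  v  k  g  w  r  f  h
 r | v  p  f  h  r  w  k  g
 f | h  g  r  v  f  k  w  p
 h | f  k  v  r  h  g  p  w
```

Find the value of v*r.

Read row v, column r: v*r = p.

p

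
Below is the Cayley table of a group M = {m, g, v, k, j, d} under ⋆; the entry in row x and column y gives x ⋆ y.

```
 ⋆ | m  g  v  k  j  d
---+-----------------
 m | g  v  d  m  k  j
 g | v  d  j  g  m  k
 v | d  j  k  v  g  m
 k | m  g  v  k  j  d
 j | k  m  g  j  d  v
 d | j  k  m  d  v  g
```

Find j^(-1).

First locate the identity: row k matches the header, so k is the identity.
Scan row j for k: j ⋆ m = k. Hence j^(-1) = m.
(Structurally, M here is isomorphic to the cyclic group Z_6.)

m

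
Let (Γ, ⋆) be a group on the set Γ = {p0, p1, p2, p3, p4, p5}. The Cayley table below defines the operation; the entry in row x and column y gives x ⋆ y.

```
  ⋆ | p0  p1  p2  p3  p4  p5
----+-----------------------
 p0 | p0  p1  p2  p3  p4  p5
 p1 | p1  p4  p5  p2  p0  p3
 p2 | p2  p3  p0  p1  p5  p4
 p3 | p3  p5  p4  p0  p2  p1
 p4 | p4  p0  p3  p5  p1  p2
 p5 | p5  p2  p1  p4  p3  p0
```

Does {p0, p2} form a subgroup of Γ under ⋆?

Yes

{p0, p2} contains the identity p0.
Checking products: every product of two elements of {p0, p2} (read from the table) lies in {p0, p2}, so the set is closed.
In a finite group, a nonempty closed subset is a subgroup. So {p0, p2} ≤ Γ.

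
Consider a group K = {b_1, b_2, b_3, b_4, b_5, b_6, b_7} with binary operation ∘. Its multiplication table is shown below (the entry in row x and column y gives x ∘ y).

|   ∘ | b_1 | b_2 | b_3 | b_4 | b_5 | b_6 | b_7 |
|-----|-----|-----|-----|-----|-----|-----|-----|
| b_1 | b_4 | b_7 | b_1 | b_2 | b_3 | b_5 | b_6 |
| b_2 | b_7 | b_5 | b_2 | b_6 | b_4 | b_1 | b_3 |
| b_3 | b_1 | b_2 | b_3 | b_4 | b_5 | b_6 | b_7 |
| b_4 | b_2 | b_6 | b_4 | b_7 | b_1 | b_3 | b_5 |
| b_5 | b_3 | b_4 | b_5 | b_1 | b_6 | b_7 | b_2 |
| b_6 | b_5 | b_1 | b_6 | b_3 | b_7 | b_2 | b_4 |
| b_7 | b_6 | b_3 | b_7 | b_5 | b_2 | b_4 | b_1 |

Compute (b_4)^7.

b_3

b_4^1 = b_4
b_4^2 = b_4 ∘ b_4 = b_7
b_4^3 = b_7 ∘ b_4 = b_5
b_4^4 = b_5 ∘ b_4 = b_1
b_4^5 = b_1 ∘ b_4 = b_2
b_4^6 = b_2 ∘ b_4 = b_6
b_4^7 = b_6 ∘ b_4 = b_3
(Structurally, K here is isomorphic to the cyclic group Z_7.)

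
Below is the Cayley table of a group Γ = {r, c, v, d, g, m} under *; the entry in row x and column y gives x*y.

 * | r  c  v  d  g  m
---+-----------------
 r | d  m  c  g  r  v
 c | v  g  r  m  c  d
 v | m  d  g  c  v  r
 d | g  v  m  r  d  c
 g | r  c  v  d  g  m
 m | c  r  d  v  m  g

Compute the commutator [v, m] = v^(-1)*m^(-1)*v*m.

Identity is g; from the table v^(-1) = v and m^(-1) = m.
v*m = r
r*v = c
c*m = d
(Structurally, Γ here is isomorphic to the symmetric group S_3.)

d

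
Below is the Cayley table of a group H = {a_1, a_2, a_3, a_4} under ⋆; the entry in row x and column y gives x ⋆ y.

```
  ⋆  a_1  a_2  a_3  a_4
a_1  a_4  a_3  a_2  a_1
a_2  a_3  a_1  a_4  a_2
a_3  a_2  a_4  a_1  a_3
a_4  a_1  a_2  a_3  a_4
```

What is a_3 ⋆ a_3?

Read row a_3, column a_3: a_3 ⋆ a_3 = a_1.

a_1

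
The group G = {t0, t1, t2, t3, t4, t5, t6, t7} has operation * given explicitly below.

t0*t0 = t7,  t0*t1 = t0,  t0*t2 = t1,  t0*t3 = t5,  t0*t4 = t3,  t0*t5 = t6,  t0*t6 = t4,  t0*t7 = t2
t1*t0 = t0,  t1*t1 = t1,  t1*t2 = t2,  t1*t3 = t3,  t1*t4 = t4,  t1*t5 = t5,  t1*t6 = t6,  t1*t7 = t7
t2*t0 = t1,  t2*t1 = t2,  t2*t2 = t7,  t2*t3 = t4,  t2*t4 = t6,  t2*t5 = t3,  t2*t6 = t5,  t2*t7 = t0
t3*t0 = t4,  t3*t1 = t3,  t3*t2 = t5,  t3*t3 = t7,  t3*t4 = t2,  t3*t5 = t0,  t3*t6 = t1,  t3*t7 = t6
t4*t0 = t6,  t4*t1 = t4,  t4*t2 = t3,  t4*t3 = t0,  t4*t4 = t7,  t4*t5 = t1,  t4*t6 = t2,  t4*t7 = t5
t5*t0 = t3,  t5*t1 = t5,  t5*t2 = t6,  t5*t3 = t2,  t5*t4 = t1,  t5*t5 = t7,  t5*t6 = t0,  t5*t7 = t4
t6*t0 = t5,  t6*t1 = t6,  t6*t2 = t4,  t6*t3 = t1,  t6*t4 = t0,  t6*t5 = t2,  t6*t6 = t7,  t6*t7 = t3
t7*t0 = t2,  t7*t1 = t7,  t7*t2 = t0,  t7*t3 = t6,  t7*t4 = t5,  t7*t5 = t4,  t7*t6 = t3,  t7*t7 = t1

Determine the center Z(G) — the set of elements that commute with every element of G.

{t1, t7}

An element z is central iff its row equals its column in the table.
For t2: t2*t5 = t3 ≠ t6 = t5*t2, so t2 ∉ Z.
Checking each element this way leaves Z(G) = {t1, t7}.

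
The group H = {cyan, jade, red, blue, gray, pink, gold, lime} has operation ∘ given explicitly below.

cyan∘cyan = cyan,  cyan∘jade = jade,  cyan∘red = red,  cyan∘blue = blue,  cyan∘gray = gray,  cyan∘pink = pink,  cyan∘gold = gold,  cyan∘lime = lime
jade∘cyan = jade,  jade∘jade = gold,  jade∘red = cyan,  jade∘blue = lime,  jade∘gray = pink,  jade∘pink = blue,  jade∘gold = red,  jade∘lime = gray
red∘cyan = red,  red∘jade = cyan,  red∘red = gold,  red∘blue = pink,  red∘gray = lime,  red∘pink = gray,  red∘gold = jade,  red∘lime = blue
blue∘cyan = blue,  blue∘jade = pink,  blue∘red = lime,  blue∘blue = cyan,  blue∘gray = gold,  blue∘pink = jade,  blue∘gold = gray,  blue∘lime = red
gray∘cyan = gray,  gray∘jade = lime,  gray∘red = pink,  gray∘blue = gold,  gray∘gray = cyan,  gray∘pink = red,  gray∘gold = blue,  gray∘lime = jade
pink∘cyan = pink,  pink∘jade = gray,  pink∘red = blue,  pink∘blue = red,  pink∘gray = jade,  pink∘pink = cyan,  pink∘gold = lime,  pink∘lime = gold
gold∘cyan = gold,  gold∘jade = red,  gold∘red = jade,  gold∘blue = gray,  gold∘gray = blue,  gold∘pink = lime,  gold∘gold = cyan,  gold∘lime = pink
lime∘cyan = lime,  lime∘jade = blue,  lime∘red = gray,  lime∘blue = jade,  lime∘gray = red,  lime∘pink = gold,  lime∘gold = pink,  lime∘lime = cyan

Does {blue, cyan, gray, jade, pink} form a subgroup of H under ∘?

No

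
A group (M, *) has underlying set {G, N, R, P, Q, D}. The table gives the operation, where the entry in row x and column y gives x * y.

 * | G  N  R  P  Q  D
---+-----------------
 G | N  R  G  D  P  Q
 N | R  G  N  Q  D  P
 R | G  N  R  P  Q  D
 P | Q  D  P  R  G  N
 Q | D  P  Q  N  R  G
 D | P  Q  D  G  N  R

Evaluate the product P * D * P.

Q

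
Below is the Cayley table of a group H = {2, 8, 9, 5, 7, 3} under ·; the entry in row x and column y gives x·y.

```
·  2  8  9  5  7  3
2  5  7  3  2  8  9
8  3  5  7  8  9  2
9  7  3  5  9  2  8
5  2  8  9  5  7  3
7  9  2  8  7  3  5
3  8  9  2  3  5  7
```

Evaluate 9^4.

9^1 = 9
9^2 = 9·9 = 5
9^3 = 5·9 = 9
9^4 = 9·9 = 5

5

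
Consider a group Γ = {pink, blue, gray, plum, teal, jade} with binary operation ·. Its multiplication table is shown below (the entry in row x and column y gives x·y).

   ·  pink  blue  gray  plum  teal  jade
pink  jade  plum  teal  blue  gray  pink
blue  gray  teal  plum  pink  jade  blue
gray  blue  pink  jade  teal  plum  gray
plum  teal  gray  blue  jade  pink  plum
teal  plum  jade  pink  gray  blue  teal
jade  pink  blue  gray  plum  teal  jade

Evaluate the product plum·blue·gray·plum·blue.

plum·blue = gray
gray·gray = jade
jade·plum = plum
plum·blue = gray

gray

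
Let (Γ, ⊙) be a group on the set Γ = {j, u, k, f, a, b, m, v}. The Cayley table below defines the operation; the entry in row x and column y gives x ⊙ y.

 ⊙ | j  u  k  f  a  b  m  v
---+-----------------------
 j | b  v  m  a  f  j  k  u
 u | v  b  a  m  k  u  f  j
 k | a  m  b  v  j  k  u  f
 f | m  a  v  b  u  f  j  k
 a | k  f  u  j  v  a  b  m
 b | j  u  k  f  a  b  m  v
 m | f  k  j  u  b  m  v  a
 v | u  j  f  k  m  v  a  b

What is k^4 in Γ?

k^1 = k
k^2 = k ⊙ k = b
k^3 = b ⊙ k = k
k^4 = k ⊙ k = b

b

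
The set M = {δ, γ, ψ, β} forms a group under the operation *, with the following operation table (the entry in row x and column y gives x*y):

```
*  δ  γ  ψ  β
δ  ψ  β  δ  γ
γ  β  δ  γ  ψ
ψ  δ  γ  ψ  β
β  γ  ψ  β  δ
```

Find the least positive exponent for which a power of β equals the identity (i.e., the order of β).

4

The identity element is ψ (its row matches the header).
β^1 = β
β^2 = β*β = δ
β^3 = δ*β = γ
β^4 = γ*β = ψ
The first power of β equal to the identity is β^4, so ord(β) = 4.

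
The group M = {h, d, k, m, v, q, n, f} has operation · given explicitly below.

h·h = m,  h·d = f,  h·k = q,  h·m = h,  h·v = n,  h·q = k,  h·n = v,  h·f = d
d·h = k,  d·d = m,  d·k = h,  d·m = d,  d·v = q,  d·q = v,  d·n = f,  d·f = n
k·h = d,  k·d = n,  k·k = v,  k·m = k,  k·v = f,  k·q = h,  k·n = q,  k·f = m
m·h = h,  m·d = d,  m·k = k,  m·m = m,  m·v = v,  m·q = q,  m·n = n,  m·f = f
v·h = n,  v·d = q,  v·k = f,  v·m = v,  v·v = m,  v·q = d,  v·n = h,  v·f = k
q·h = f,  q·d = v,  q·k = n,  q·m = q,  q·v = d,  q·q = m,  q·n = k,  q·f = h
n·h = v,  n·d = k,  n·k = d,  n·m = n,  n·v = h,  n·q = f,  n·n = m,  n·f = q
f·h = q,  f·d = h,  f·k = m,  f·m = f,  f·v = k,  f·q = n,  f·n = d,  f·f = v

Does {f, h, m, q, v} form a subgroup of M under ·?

v·f = k, which is not in {f, h, m, q, v}.
The subset is not closed under ·, so it is not a subgroup.

No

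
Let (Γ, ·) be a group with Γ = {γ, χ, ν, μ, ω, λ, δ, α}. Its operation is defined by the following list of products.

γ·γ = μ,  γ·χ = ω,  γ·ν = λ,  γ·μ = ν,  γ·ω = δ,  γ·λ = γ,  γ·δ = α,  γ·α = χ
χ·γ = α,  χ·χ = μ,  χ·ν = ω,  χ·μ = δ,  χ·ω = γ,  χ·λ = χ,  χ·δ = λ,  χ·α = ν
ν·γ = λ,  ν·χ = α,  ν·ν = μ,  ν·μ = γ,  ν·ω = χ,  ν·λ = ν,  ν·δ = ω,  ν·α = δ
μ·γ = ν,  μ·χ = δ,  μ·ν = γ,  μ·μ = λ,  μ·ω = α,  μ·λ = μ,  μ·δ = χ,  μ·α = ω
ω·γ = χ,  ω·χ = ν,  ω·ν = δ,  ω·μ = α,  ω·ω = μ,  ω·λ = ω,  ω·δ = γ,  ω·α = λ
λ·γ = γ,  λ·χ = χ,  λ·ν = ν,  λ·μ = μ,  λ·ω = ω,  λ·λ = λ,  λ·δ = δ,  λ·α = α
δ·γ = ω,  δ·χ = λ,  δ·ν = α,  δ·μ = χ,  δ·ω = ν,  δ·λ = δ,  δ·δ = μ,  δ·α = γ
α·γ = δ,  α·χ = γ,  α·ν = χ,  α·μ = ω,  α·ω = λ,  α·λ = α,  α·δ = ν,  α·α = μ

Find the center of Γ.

An element z is central iff its row equals its column in the table.
For γ: γ·δ = α ≠ ω = δ·γ, so γ ∉ Z.
Checking each element this way leaves Z(Γ) = {λ, μ}.

{λ, μ}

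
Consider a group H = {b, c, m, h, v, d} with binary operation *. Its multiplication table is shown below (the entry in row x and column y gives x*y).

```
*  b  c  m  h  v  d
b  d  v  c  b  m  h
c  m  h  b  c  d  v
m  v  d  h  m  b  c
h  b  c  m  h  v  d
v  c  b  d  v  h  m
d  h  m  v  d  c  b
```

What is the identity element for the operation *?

The identity e satisfies e*x = x for all x, so its row in the table reproduces the column headers.
Row h reads: b, c, m, h, v, d — exactly the header order. So h is the identity.

h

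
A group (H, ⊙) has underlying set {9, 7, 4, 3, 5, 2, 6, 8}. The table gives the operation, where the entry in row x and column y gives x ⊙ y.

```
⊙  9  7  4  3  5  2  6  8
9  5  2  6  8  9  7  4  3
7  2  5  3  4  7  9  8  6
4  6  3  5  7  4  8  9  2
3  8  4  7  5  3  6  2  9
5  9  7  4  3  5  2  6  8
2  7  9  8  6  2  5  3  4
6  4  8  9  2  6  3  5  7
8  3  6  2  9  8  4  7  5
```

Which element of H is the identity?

5

The identity e satisfies e ⊙ x = x for all x, so its row in the table reproduces the column headers.
Row 5 reads: 9, 7, 4, 3, 5, 2, 6, 8 — exactly the header order. So 5 is the identity.
(Structurally, H here is isomorphic to the elementary abelian group (Z_2)^3.)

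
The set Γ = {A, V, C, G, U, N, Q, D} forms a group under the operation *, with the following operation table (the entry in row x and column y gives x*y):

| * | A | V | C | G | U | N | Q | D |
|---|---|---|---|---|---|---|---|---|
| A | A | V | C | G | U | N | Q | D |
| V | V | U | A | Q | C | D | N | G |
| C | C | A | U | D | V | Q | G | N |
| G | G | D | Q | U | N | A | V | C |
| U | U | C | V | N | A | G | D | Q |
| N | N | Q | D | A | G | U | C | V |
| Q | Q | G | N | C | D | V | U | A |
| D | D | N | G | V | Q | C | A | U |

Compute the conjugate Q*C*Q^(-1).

V

The identity is A. In row Q, the entry A sits in column D, so Q^(-1) = D.
Q*C = N
N*D = V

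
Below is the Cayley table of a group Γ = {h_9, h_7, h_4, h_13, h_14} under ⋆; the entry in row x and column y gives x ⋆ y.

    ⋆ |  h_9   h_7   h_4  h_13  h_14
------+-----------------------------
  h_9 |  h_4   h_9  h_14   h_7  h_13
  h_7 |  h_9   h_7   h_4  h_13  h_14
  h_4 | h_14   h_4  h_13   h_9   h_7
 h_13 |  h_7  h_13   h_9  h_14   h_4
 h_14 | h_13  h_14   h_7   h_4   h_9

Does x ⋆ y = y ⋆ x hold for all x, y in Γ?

Check whether the table is symmetric across its main diagonal.
Every entry (row x, col y) equals the entry (row y, col x), so Γ is abelian.
(In fact Γ ≅ the cyclic group Z_5.)

Yes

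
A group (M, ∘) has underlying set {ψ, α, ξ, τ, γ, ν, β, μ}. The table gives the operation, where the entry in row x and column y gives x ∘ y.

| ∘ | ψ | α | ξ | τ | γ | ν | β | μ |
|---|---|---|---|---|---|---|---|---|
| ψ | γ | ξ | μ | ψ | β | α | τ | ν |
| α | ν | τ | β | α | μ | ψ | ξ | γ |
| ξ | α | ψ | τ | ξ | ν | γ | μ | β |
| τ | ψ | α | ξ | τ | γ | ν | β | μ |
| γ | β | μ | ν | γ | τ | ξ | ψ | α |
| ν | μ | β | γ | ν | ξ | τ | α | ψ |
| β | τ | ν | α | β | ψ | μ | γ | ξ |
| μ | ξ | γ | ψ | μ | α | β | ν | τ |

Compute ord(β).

4

The identity element is τ (its row matches the header).
β^1 = β
β^2 = β ∘ β = γ
β^3 = γ ∘ β = ψ
β^4 = ψ ∘ β = τ
The first power of β equal to the identity is β^4, so ord(β) = 4.
(Structurally, M here is isomorphic to the dihedral group D_4.)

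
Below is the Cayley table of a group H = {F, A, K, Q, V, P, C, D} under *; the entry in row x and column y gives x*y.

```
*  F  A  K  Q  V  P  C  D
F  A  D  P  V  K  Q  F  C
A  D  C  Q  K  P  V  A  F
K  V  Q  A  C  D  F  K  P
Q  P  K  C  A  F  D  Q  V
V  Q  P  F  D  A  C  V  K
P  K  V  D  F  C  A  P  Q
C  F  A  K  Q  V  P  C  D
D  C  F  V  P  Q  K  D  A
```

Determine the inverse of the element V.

P

First locate the identity: row C matches the header, so C is the identity.
Scan row V for C: V*P = C. Hence V^(-1) = P.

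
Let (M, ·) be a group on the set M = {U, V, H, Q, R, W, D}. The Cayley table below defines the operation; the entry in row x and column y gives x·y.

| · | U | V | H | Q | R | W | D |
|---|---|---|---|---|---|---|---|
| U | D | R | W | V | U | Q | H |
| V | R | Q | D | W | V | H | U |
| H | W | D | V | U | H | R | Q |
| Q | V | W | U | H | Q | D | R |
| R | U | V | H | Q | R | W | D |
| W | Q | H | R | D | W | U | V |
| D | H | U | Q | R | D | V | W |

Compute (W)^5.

W^1 = W
W^2 = W·W = U
W^3 = U·W = Q
W^4 = Q·W = D
W^5 = D·W = V

V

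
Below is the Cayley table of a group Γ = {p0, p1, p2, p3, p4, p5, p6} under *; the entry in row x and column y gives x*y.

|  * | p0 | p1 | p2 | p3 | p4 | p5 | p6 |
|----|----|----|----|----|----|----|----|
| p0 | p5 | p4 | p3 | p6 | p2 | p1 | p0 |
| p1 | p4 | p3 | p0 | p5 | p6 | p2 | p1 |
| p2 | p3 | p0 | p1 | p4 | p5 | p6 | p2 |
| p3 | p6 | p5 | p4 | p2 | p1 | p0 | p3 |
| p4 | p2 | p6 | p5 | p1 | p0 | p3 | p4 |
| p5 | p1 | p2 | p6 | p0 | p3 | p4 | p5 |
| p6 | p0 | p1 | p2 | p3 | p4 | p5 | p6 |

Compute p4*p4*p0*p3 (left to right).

p4*p4 = p0
p0*p0 = p5
p5*p3 = p0
(Structurally, Γ here is isomorphic to the cyclic group Z_7.)

p0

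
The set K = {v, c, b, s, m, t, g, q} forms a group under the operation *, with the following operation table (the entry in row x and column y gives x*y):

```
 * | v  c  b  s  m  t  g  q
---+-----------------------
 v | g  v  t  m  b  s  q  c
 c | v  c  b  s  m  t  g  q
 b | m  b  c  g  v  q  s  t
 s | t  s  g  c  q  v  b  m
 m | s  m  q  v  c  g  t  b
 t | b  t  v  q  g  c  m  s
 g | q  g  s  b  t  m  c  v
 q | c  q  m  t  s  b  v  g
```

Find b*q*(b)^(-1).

v

The identity is c. In row b, the entry c sits in column b, so b^(-1) = b.
b*q = t
t*b = v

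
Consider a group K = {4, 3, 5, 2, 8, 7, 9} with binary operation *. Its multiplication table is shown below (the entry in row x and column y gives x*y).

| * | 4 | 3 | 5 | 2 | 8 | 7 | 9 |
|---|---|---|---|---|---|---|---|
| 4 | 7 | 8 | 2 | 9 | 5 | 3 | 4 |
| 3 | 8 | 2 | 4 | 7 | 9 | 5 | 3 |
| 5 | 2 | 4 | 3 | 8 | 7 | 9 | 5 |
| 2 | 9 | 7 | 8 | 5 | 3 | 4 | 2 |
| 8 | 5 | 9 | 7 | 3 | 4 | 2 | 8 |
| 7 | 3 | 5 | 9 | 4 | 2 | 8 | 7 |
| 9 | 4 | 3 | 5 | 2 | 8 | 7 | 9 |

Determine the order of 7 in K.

7

The identity element is 9 (its row matches the header).
7^1 = 7
7^2 = 7*7 = 8
7^3 = 8*7 = 2
7^4 = 2*7 = 4
7^5 = 4*7 = 3
7^6 = 3*7 = 5
7^7 = 5*7 = 9
The first power of 7 equal to the identity is 7^7, so ord(7) = 7.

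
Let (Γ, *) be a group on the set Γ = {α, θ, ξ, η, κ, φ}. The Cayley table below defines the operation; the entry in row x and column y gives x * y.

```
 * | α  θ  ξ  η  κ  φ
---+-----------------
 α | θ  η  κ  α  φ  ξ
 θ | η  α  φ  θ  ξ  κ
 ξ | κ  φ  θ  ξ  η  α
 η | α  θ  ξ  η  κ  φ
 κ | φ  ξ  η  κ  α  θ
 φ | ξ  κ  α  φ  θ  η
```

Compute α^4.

α

α^1 = α
α^2 = α * α = θ
α^3 = θ * α = η
α^4 = η * α = α
(Structurally, Γ here is isomorphic to the cyclic group Z_6.)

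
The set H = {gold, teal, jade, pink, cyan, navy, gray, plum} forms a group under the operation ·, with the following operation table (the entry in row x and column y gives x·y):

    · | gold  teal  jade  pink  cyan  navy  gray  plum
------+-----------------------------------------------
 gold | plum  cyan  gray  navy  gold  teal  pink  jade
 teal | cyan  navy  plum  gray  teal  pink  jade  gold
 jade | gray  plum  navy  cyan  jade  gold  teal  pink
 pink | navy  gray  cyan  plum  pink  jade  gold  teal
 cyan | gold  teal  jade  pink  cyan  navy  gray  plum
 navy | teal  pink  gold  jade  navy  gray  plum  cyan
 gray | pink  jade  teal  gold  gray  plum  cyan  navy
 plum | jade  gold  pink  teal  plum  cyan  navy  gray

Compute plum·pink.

Read row plum, column pink: plum·pink = teal.

teal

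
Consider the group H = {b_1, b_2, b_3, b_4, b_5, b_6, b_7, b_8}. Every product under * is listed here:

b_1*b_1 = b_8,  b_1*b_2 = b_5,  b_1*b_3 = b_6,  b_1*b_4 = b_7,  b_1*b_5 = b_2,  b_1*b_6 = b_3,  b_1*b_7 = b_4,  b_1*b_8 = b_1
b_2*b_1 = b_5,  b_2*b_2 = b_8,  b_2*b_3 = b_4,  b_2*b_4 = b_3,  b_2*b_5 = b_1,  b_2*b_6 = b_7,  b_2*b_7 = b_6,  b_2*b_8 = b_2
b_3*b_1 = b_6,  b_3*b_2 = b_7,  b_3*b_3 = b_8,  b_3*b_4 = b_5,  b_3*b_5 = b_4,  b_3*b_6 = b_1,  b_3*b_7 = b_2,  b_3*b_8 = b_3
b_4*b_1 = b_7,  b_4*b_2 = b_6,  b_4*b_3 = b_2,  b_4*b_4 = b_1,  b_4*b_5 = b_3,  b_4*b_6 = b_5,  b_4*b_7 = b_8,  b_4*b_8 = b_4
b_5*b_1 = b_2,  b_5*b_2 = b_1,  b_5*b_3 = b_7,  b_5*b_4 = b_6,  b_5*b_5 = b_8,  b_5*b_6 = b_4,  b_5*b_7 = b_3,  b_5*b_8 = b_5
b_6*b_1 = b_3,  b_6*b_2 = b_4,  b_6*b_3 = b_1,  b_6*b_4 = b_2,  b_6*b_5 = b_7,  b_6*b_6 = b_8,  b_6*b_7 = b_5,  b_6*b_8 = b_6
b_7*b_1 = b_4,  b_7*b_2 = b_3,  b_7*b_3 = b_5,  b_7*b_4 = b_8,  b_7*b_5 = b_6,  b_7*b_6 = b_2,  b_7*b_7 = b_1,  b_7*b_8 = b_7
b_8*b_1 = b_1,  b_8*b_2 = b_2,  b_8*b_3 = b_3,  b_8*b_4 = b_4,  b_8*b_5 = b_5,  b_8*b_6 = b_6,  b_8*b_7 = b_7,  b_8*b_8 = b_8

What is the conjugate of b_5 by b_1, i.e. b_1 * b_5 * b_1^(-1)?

The identity is b_8. In row b_1, the entry b_8 sits in column b_1, so b_1^(-1) = b_1.
b_1 * b_5 = b_2
b_2 * b_1 = b_5

b_5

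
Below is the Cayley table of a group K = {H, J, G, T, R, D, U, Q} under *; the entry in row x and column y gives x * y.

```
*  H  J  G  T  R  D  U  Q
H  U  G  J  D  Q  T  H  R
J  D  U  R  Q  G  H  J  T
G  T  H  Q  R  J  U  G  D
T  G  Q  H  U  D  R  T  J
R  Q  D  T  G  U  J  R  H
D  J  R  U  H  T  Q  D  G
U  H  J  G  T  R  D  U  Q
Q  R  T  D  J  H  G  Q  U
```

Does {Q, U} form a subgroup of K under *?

{Q, U} contains the identity U.
Checking products: every product of two elements of {Q, U} (read from the table) lies in {Q, U}, so the set is closed.
In a finite group, a nonempty closed subset is a subgroup. So {Q, U} ≤ K.

Yes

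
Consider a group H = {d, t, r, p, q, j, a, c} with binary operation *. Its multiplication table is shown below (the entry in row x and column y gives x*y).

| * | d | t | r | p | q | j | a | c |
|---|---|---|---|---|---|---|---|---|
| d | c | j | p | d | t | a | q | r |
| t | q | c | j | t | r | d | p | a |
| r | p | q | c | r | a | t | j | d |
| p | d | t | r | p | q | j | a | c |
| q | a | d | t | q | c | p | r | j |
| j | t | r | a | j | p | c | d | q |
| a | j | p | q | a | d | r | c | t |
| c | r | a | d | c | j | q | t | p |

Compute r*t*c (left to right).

j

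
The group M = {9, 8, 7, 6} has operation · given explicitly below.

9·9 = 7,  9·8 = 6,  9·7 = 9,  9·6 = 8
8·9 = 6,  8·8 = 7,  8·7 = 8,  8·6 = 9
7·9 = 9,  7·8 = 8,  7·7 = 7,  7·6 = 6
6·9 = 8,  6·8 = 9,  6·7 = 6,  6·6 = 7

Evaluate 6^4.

6^1 = 6
6^2 = 6·6 = 7
6^3 = 7·6 = 6
6^4 = 6·6 = 7
(Structurally, M here is isomorphic to the Klein four-group V_4.)

7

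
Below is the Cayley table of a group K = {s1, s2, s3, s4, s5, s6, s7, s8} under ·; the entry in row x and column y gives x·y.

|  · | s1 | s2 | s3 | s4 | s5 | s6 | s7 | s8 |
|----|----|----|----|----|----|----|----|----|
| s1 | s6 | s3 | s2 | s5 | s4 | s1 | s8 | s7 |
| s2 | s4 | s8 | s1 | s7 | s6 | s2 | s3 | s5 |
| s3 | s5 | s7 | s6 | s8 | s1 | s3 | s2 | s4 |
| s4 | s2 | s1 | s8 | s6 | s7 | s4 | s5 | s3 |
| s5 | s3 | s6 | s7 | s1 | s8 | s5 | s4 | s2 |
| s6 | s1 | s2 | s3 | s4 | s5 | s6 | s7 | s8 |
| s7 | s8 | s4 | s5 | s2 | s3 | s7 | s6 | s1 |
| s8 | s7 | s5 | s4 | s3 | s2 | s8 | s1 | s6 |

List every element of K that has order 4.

{s2, s5}

Identity is s6. Compute the order of each non-identity element by repeated multiplication:
  s1: s1 → s6  (order 2)
  s2: s2 → s8 → s5 → s6  (order 4)
  s3: s3 → s6  (order 2)
  s4: s4 → s6  (order 2)
  s5: s5 → s8 → s2 → s6  (order 4)
  s7: s7 → s6  (order 2)
  s8: s8 → s6  (order 2)
Elements of order 4: {s2, s5}.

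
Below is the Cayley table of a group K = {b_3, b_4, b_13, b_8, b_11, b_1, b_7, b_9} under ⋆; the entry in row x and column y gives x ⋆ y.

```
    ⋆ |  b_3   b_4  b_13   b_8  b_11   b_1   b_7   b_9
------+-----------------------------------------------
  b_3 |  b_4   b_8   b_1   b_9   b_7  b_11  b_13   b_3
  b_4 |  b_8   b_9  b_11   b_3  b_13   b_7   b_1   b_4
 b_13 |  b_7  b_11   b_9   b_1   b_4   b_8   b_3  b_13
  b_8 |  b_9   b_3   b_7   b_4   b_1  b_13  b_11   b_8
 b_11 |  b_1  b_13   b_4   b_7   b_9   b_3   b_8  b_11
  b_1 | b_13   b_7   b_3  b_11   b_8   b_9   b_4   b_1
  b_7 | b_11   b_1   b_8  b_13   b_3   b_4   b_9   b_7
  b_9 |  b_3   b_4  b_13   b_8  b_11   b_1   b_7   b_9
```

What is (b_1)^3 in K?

b_1

b_1^1 = b_1
b_1^2 = b_1 ⋆ b_1 = b_9
b_1^3 = b_9 ⋆ b_1 = b_1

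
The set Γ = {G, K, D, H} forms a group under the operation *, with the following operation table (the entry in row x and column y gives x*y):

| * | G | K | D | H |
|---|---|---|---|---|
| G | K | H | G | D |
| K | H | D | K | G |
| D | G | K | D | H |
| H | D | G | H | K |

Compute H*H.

Read row H, column H: H*H = K.

K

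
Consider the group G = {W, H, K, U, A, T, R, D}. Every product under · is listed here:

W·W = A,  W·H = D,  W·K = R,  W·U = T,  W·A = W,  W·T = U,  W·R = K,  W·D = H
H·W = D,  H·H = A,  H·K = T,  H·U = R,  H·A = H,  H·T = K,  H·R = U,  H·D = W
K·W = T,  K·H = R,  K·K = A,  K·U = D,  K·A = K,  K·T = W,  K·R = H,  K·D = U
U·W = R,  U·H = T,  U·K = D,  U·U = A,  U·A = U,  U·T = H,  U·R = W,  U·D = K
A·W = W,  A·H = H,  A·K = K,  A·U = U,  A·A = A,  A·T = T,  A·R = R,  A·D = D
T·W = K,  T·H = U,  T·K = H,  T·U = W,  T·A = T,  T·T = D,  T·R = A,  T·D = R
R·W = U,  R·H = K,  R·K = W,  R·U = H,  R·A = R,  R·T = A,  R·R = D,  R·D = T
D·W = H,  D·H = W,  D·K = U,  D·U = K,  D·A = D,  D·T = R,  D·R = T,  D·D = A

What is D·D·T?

D·D = A
A·T = T

T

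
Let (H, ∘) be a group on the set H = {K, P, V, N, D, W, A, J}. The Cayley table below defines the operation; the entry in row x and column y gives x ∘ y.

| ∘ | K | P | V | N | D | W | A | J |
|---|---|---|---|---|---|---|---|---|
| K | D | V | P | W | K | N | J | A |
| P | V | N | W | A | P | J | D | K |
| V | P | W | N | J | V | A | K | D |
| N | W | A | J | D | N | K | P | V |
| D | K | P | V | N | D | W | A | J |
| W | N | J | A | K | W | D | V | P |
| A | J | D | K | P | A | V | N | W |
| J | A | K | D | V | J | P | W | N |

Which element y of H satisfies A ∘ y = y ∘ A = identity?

First locate the identity: row D matches the header, so D is the identity.
Scan row A for D: A ∘ P = D. Hence A^(-1) = P.

P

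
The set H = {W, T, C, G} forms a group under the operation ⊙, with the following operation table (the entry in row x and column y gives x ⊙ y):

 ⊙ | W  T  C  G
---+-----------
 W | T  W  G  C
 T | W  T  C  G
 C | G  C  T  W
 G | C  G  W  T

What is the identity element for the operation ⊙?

T

The identity e satisfies e ⊙ x = x for all x, so its row in the table reproduces the column headers.
Row T reads: W, T, C, G — exactly the header order. So T is the identity.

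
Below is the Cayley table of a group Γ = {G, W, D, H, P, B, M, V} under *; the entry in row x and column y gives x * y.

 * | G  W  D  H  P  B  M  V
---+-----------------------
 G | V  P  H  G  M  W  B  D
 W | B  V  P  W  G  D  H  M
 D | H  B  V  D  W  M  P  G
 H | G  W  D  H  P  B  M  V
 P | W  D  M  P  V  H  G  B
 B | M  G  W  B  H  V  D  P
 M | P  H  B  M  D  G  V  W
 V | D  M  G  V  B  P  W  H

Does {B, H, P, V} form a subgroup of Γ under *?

{B, H, P, V} contains the identity H.
Checking products: every product of two elements of {B, H, P, V} (read from the table) lies in {B, H, P, V}, so the set is closed.
In a finite group, a nonempty closed subset is a subgroup. So {B, H, P, V} ≤ Γ.
(Structurally, Γ here is isomorphic to the quaternion group Q_8.)

Yes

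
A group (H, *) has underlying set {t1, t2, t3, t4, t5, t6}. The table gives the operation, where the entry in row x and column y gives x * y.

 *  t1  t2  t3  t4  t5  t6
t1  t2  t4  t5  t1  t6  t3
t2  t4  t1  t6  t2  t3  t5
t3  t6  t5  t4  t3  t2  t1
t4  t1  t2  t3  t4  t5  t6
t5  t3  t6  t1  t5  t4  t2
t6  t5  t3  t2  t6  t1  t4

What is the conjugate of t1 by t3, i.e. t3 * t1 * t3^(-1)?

t2

The identity is t4. In row t3, the entry t4 sits in column t3, so t3^(-1) = t3.
t3 * t1 = t6
t6 * t3 = t2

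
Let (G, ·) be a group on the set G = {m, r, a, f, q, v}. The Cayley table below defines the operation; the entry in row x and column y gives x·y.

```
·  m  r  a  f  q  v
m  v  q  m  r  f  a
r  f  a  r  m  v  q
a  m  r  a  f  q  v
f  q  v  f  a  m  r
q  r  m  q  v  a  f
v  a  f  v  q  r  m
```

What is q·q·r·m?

q·q = a
a·r = r
r·m = f

f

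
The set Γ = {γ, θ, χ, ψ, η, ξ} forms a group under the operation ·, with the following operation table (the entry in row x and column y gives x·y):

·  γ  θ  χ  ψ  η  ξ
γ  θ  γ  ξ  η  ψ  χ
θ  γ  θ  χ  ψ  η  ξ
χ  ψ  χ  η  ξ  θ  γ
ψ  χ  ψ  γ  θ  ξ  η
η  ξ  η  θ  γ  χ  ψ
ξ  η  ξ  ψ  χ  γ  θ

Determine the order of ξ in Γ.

2

The identity element is θ (its row matches the header).
ξ^1 = ξ
ξ^2 = ξ·ξ = θ
The first power of ξ equal to the identity is ξ^2, so ord(ξ) = 2.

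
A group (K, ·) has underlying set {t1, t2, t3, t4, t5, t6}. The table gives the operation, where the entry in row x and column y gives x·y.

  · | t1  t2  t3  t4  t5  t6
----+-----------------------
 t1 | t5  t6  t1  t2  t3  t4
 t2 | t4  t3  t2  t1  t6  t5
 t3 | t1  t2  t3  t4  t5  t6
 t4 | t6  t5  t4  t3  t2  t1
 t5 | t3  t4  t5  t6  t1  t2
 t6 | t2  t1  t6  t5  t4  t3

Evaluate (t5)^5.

t5^1 = t5
t5^2 = t5·t5 = t1
t5^3 = t1·t5 = t3
t5^4 = t3·t5 = t5
t5^5 = t5·t5 = t1
(Structurally, K here is isomorphic to the symmetric group S_3.)

t1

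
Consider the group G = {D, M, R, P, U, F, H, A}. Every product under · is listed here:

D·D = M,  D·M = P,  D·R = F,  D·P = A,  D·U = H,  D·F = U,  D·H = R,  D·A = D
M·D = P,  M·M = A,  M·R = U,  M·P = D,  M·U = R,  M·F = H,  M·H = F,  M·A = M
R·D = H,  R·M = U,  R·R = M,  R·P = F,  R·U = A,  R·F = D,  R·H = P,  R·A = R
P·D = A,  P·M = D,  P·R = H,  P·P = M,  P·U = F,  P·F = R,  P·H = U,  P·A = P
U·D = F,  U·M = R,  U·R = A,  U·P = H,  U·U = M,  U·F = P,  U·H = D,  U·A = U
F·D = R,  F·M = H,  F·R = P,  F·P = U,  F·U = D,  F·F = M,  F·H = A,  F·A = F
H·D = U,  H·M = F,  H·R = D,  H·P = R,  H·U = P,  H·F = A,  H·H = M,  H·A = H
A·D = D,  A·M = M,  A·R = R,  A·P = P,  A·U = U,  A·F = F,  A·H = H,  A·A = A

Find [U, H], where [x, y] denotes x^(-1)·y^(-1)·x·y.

M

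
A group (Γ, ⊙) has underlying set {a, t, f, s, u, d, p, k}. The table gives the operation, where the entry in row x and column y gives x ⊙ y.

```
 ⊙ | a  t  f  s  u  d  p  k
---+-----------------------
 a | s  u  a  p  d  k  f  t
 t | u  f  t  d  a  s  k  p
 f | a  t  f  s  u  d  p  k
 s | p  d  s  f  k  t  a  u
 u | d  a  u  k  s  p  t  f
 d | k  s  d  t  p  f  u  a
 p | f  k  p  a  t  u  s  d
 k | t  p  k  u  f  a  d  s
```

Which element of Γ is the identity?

The identity e satisfies e ⊙ x = x for all x, so its row in the table reproduces the column headers.
Row f reads: a, t, f, s, u, d, p, k — exactly the header order. So f is the identity.
(Structurally, Γ here is isomorphic to Z_2 x Z_4.)

f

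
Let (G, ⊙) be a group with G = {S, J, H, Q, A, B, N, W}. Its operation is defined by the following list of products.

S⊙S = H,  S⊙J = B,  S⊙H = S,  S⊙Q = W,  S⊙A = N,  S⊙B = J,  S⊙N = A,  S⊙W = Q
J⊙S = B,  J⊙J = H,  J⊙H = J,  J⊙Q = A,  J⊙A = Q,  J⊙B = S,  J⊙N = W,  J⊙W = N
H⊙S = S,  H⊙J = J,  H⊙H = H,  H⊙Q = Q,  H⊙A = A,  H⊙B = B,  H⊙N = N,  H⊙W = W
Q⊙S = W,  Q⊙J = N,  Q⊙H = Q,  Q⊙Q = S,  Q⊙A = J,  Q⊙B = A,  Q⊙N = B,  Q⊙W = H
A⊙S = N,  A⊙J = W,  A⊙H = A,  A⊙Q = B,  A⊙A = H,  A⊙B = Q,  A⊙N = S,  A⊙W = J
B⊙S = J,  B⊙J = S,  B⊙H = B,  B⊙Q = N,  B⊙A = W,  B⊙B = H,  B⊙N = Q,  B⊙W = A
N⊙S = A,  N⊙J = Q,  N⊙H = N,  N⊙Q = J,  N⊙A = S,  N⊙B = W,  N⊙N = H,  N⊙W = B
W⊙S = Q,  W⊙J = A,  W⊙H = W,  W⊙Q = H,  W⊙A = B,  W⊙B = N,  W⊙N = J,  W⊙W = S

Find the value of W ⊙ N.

Read row W, column N: W ⊙ N = J.
(Structurally, G here is isomorphic to the dihedral group D_4.)

J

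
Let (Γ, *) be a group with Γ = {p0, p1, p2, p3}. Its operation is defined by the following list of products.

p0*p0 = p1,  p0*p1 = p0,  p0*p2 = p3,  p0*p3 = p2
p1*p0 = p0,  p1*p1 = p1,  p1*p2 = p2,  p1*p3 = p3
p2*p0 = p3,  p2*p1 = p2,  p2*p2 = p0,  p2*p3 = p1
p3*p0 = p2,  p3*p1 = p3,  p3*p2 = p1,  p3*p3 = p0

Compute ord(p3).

4

The identity element is p1 (its row matches the header).
p3^1 = p3
p3^2 = p3*p3 = p0
p3^3 = p0*p3 = p2
p3^4 = p2*p3 = p1
The first power of p3 equal to the identity is p3^4, so ord(p3) = 4.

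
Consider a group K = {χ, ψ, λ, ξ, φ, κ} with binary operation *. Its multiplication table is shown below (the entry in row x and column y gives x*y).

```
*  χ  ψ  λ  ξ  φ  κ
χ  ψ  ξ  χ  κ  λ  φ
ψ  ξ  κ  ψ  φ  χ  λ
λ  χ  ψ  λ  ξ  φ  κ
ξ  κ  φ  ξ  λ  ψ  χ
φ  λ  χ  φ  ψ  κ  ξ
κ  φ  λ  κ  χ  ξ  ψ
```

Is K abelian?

Check whether the table is symmetric across its main diagonal.
Every entry (row x, col y) equals the entry (row y, col x), so K is abelian.

Yes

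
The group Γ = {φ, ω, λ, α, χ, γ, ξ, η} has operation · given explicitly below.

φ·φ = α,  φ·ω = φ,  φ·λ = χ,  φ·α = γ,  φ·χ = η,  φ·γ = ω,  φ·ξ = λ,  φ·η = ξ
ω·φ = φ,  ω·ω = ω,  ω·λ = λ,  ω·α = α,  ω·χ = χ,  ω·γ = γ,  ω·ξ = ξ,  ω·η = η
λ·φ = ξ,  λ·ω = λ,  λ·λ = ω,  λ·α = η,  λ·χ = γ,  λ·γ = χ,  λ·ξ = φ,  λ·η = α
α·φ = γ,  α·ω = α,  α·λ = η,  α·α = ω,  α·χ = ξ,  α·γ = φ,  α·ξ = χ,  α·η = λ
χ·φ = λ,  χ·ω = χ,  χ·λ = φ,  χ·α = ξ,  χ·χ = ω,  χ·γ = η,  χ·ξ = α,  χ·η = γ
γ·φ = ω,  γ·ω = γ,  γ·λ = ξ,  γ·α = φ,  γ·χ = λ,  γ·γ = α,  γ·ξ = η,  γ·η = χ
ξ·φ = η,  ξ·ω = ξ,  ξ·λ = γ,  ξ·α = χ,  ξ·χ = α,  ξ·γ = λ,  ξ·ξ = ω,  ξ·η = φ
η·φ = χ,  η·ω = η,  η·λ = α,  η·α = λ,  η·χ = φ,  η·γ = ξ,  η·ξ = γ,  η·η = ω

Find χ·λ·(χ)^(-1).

The identity is ω. In row χ, the entry ω sits in column χ, so χ^(-1) = χ.
χ·λ = φ
φ·χ = η

η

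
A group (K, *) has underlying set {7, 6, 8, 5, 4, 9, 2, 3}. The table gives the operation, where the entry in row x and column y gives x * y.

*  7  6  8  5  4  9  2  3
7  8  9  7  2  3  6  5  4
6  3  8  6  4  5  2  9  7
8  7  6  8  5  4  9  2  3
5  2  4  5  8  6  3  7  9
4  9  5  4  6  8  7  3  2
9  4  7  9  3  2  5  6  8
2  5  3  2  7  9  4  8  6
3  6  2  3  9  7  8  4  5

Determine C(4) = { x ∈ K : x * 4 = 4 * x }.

{4, 5, 6, 8}

Compare row 4 with column 4 entry by entry.
6 * 4 = 5 = 4 * 6, so 6 commutes with 4.
3 * 4 = 7 but 4 * 3 = 2, so 3 does not.
Collecting the elements that commute with 4: C(4) = {4, 5, 6, 8}.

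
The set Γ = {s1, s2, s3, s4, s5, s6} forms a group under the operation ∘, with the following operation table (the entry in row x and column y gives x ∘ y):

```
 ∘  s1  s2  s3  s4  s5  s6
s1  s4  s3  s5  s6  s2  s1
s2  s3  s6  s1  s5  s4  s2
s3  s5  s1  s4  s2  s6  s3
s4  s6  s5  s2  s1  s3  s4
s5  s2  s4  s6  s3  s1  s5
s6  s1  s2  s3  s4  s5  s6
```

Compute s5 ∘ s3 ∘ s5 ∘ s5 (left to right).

s1

s5 ∘ s3 = s6
s6 ∘ s5 = s5
s5 ∘ s5 = s1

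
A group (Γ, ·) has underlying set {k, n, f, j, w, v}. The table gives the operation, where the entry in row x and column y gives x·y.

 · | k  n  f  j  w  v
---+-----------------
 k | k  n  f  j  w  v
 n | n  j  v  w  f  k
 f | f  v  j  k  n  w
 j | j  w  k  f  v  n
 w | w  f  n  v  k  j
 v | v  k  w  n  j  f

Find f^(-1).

First locate the identity: row k matches the header, so k is the identity.
Scan row f for k: f·j = k. Hence f^(-1) = j.
(Structurally, Γ here is isomorphic to the cyclic group Z_6.)

j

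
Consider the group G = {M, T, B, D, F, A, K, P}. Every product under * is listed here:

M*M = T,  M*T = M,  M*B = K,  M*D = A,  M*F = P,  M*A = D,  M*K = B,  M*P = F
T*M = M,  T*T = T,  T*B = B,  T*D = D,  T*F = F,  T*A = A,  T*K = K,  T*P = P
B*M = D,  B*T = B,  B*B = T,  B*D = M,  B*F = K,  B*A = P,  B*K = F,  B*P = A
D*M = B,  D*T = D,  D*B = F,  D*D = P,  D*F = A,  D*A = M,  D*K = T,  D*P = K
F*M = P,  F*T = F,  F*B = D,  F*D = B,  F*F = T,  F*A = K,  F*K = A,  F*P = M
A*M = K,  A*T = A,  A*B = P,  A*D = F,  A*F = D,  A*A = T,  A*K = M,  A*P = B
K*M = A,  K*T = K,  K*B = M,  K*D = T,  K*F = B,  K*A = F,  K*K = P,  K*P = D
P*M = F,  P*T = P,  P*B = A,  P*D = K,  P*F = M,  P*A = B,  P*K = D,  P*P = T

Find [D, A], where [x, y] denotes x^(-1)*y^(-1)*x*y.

Identity is T; from the table D^(-1) = K and A^(-1) = A.
K*A = F
F*D = B
B*A = P
(Structurally, G here is isomorphic to the dihedral group D_4.)

P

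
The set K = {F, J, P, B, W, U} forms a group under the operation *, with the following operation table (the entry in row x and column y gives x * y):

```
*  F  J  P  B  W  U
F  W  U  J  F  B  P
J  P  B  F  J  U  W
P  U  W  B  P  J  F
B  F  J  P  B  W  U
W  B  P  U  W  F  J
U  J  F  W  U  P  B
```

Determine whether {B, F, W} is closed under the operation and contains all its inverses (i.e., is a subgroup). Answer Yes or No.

{B, F, W} contains the identity B.
Checking products: every product of two elements of {B, F, W} (read from the table) lies in {B, F, W}, so the set is closed.
In a finite group, a nonempty closed subset is a subgroup. So {B, F, W} ≤ K.

Yes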